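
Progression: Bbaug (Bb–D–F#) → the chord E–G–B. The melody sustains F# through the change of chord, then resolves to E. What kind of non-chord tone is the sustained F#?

F# is a suspension.

The harmony at that moment is E minor triad (E, G, B); F# is not a chord tone.
It is held over (the same pitch as the preceding F#) and left by step down to E.
Held over from the previous chord and resolving down by step — a suspension.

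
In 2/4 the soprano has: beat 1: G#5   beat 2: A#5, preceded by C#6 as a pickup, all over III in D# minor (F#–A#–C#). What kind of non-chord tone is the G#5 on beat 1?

The harmony at that moment is F# major triad (F#, A#, C#); G#5 is not a chord tone.
It is approached by leap down from C#6 and left by step up to A#5.
Leap in, step out, metrically accented — an appoggiatura.

Appoggiatura.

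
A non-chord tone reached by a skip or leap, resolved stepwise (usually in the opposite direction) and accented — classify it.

Approach: by leap. Departure: by step. Metric position: strong.
Leap in, step out, in a metrically strong position — an appoggiatura. (It is the mirror image of the escape tone, which steps in and leaps out from a weak position.)

Appoggiatura.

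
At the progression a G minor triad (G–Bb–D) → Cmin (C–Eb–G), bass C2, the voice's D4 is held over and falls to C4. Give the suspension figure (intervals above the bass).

9–8 suspension.

At the second chord the bass is C2. The suspended D4 lies a ninth above the bass; after resolving down by step to C4, the interval above the bass becomes an octave.
Suspension figures are named by those two intervals: 9–8.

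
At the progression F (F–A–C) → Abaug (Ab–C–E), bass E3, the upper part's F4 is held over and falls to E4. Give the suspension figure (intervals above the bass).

At the second chord the bass is E3. The suspended F4 lies a ninth above the bass; after resolving down by step to E4, the interval above the bass becomes an octave.
Suspension figures are named by those two intervals: 9–8.

9–8 suspension.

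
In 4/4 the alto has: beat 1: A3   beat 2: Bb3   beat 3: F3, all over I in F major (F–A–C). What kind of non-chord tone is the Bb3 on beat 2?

Escape tone.

The harmony at that moment is F major triad (F, A, C); Bb3 is not a chord tone.
It is approached by step up from A3 and left by leap down to F3.
Step in, leap out, on a weak beat — an escape tone.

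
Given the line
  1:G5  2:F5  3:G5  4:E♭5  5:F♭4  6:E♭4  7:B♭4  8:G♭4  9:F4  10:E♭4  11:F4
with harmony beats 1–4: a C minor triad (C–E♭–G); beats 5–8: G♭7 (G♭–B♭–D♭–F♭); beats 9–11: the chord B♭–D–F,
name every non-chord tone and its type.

F5 (beat 2) — neighbor tone; E♭4 (beat 6) — escape tone; E♭4 (beat 10) — neighbor tone.

The harmony at that moment is C minor triad (C, E♭, G); F5 is not a chord tone.
It is approached by step down from G5 and left by step up to G5.
Step away and step back to the same note — a neighbor tone (lower neighbor).
The harmony at that moment is G♭ dominant seventh chord (G♭, B♭, D♭, F♭); E♭4 is not a chord tone.
It is approached by step down from F♭4 and left by leap up to B♭4.
Step in, leap out — an escape tone.
The harmony at that moment is B♭ major triad (B♭, D, F); E♭4 is not a chord tone.
It is approached by step down from F4 and left by step up to F4.
Step away and step back to the same note — a neighbor tone (lower neighbor).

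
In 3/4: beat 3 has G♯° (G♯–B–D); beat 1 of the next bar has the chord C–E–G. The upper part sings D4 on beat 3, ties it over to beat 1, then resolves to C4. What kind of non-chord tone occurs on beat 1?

Suspension.

The harmony at that moment is C major triad (C, E, G); D4 is not a chord tone.
It is held over (the same pitch as the preceding D4) and left by step down to C4.
Held over from the previous chord and resolving down by step — a suspension.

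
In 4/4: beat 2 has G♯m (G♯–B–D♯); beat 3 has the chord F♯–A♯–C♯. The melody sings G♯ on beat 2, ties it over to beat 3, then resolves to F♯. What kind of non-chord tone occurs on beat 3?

The harmony at that moment is F♯ major triad (F♯, A♯, C♯); G♯ is not a chord tone.
It is held over (the same pitch as the preceding G♯) and left by step down to F♯.
Held over from the previous chord and resolving down by step — a suspension.

Suspension.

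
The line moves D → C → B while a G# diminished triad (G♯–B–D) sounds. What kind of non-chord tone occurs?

C is a passing tone.

The harmony at that moment is G♯ diminished triad (G♯, B, D); C is not a chord tone.
It is approached by step down from D and left by step down to B.
Step in, step out in the same direction — a passing tone.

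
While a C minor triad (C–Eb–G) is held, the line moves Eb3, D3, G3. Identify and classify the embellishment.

D3 is an escape tone.

The harmony at that moment is C minor triad (C, Eb, G); D3 is not a chord tone.
It is approached by step down from Eb3 and left by leap up to G3.
Step in, leap out — an escape tone.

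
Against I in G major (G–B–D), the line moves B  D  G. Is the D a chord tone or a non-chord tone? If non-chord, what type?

G major triad contains G, B, D; D is the fifth, so it is a chord tone.

Chord tone (the fifth of G major triad).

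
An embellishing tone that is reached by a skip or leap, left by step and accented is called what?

Appoggiatura.

Approach: by leap. Departure: by step. Metric position: strong.
Leap in, step out, in a metrically strong position — an appoggiatura. (It is the mirror image of the escape tone, which steps in and leaps out from a weak position.)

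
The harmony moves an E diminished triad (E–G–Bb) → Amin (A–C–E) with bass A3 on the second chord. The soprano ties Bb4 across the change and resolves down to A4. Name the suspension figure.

At the second chord the bass is A3. The suspended Bb4 lies a ninth above the bass; after resolving down by step to A4, the interval above the bass becomes an octave.
Suspension figures are named by those two intervals: 9–8.

9–8 suspension.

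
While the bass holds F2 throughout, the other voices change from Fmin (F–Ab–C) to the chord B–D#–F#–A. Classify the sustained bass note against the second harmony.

The harmony at that moment is B dominant seventh chord (B, D#, F#, A); F2 is not a chord tone.
It is held over (the same pitch as the preceding F2) and then sustained as the same pitch into the next harmony.
Sustained through a change of harmony — a pedal tone.

Pedal tone (pedal point).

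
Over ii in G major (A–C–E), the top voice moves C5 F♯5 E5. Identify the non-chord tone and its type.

The harmony at that moment is A minor triad (A, C, E); F♯5 is not a chord tone.
It is approached by leap up from C5 and left by step down to E5.
Leap in, step out — an appoggiatura.

F♯5 is an appoggiatura.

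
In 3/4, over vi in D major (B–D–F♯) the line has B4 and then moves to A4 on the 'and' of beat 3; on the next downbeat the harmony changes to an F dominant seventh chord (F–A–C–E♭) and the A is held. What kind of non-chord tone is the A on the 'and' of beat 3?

The harmony at that moment is B minor triad (B, D, F♯); A4 is not a chord tone.
It is approached by step down from B4 and then sustained as the same pitch into the next harmony.
Arriving early and becoming a chord tone when the harmony changes — an anticipation.

Anticipation.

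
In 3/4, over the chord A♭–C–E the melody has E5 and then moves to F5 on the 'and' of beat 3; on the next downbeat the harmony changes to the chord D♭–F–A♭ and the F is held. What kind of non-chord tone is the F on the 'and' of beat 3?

The harmony at that moment is A♭ augmented triad (A♭, C, E); F5 is not a chord tone.
It is approached by step up from E5 and then sustained as the same pitch into the next harmony.
Arriving early and becoming a chord tone when the harmony changes — an anticipation.

Anticipation.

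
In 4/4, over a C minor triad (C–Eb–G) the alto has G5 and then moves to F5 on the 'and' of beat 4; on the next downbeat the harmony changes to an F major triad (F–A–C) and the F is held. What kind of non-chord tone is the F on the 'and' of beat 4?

Anticipation.

The harmony at that moment is C minor triad (C, Eb, G); F5 is not a chord tone.
It is approached by step down from G5 and then sustained as the same pitch into the next harmony.
Arriving early and becoming a chord tone when the harmony changes — an anticipation.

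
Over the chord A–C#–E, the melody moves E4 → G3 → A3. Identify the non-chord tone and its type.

The harmony at that moment is A major triad (A, C#, E); G3 is not a chord tone.
It is approached by leap down from E4 and left by step up to A3.
Leap in, step out — an appoggiatura.

G3 is an appoggiatura.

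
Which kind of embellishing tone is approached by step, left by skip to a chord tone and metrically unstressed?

Approach: by step. Departure: by leap. Metric position: weak.
Step in, leap out, from a weak position — an escape tone (échappée). (It is the mirror image of the appoggiatura, which leaps in and steps out on a strong beat.)

Escape tone.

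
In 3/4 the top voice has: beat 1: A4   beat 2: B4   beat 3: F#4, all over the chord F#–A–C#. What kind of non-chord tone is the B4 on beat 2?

The harmony at that moment is F# minor triad (F#, A, C#); B4 is not a chord tone.
It is approached by step up from A4 and left by leap down to F#4.
Step in, leap out, on a weak beat — an escape tone.

Escape tone.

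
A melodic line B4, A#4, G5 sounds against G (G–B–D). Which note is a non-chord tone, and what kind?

The harmony at that moment is G major triad (G, B, D); A#4 is not a chord tone.
It is approached by step down from B4 and left by leap up to G5.
Step in, leap out — an escape tone.

A#4 is an escape tone.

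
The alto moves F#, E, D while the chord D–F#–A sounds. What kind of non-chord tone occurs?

E is a passing tone.

The harmony at that moment is D major triad (D, F#, A); E is not a chord tone.
It is approached by step down from F# and left by step down to D.
Step in, step out in the same direction — a passing tone.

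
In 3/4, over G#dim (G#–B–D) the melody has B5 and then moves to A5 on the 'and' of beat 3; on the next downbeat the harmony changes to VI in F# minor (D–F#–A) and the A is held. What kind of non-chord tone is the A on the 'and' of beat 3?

The harmony at that moment is G# diminished triad (G#, B, D); A5 is not a chord tone.
It is approached by step down from B5 and then sustained as the same pitch into the next harmony.
Arriving early and becoming a chord tone when the harmony changes — an anticipation.

Anticipation.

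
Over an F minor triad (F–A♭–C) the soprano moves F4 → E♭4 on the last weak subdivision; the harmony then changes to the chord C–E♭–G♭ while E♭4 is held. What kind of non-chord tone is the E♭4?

E♭4 is an anticipation.

The harmony at that moment is F minor triad (F, A♭, C); E♭4 is not a chord tone.
It is approached by step down from F4 and then sustained as the same pitch into the next harmony.
Arriving early and becoming a chord tone when the harmony changes — an anticipation.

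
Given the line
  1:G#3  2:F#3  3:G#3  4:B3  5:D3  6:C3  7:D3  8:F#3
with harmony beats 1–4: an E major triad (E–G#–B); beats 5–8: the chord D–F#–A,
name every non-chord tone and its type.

The harmony at that moment is E major triad (E, G#, B); F#3 is not a chord tone.
It is approached by step down from G#3 and left by step up to G#3.
Step away and step back to the same note — a neighbor tone (lower neighbor).
The harmony at that moment is D major triad (D, F#, A); C3 is not a chord tone.
It is approached by step down from D3 and left by step up to D3.
Step away and step back to the same note — a neighbor tone (lower neighbor).

F#3 (beat 2) — neighbor tone; C3 (beat 6) — neighbor tone.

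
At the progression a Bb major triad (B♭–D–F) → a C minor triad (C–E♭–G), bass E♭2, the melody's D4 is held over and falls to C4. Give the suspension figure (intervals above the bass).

At the second chord the bass is E♭2. The suspended D4 lies a seventh above the bass; after resolving down by step to C4, the interval above the bass becomes a sixth.
Suspension figures are named by those two intervals: 7–6.

7–6 suspension.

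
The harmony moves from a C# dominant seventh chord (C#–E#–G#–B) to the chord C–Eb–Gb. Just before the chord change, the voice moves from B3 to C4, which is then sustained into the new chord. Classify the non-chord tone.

The harmony at that moment is C# dominant seventh chord (C#, E#, G#, B); C4 is not a chord tone.
It is approached by step up from B3 and then sustained as the same pitch into the next harmony.
Arriving early and becoming a chord tone when the harmony changes — an anticipation.

C4 is an anticipation.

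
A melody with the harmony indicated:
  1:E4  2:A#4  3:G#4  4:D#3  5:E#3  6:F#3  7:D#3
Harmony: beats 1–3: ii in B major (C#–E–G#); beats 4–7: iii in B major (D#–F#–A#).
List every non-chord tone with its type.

A#4 (beat 2) — appoggiatura; E#3 (beat 5) — passing tone.

The harmony at that moment is C# minor triad (C#, E, G#); A#4 is not a chord tone.
It is approached by leap up from E4 and left by step down to G#4.
Leap in, step out — an appoggiatura.
The harmony at that moment is D# minor triad (D#, F#, A#); E#3 is not a chord tone.
It is approached by step up from D#3 and left by step up to F#3.
Step in, step out in the same direction — a passing tone.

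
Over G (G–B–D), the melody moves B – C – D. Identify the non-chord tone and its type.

The harmony at that moment is G major triad (G, B, D); C is not a chord tone.
It is approached by step up from B and left by step up to D.
Step in, step out in the same direction — a passing tone.

C is a passing tone.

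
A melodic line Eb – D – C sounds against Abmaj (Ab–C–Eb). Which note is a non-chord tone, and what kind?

The harmony at that moment is Ab major triad (Ab, C, Eb); D is not a chord tone.
It is approached by step down from Eb and left by step down to C.
Step in, step out in the same direction — a passing tone.

D is a passing tone.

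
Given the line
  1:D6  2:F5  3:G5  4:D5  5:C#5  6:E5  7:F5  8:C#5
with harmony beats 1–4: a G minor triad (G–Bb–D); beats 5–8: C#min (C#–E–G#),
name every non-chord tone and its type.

F5 (beat 2) — appoggiatura; F5 (beat 7) — escape tone.

The harmony at that moment is G minor triad (G, Bb, D); F5 is not a chord tone.
It is approached by leap down from D6 and left by step up to G5.
Leap in, step out — an appoggiatura.
The harmony at that moment is C# minor triad (C#, E, G#); F5 is not a chord tone.
It is approached by step up from E5 and left by leap down to C#5.
Step in, leap out — an escape tone.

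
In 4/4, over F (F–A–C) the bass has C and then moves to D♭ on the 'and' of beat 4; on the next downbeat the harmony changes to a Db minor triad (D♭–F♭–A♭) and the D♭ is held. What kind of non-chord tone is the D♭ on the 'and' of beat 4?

The harmony at that moment is F major triad (F, A, C); D♭ is not a chord tone.
It is approached by step up from C and then sustained as the same pitch into the next harmony.
Arriving early and becoming a chord tone when the harmony changes — an anticipation.

Anticipation.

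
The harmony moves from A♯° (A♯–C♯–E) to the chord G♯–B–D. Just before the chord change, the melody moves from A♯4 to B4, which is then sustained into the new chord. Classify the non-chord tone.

The harmony at that moment is A♯ diminished triad (A♯, C♯, E); B4 is not a chord tone.
It is approached by step up from A♯4 and then sustained as the same pitch into the next harmony.
Arriving early and becoming a chord tone when the harmony changes — an anticipation.

B4 is an anticipation.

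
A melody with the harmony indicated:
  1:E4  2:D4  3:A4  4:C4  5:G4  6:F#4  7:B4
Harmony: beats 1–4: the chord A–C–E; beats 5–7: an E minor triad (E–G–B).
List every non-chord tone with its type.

The harmony at that moment is A minor triad (A, C, E); D4 is not a chord tone.
It is approached by step down from E4 and left by leap up to A4.
Step in, leap out — an escape tone.
The harmony at that moment is E minor triad (E, G, B); F#4 is not a chord tone.
It is approached by step down from G4 and left by leap up to B4.
Step in, leap out — an escape tone.

D4 (beat 2) — escape tone; F#4 (beat 6) — escape tone.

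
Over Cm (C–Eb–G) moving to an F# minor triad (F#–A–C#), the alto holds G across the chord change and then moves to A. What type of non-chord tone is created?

The harmony at that moment is F# minor triad (F#, A, C#); G is not a chord tone.
It is held over (the same pitch as the preceding G) and left by step up to A.
Held over from the previous chord and resolving up by step — a retardation.

G is a retardation.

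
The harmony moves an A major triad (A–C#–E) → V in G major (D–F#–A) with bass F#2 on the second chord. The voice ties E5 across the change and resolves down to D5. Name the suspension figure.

7–6 suspension.

At the second chord the bass is F#2. The suspended E5 lies a seventh above the bass; after resolving down by step to D5, the interval above the bass becomes a sixth.
Suspension figures are named by those two intervals: 7–6.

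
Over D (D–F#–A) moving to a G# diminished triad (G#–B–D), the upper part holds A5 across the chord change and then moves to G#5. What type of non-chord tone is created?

The harmony at that moment is G# diminished triad (G#, B, D); A5 is not a chord tone.
It is held over (the same pitch as the preceding A5) and left by step down to G#5.
Held over from the previous chord and resolving down by step — a suspension.

A5 is a suspension.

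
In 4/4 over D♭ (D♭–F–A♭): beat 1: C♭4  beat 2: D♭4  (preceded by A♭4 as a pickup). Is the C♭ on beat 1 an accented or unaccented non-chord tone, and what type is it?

The harmony at that moment is D♭ major triad (D♭, F, A♭); C♭4 is not a chord tone.
It is approached by leap down from A♭4 and left by step up to D♭4.
Leap in, step out — an appoggiatura.
It falls on the downbeat, so it is accented.

Accented appoggiatura.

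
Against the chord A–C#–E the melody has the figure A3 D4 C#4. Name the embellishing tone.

D4 is an appoggiatura.

The harmony at that moment is A major triad (A, C#, E); D4 is not a chord tone.
It is approached by leap up from A3 and left by step down to C#4.
Leap in, step out — an appoggiatura.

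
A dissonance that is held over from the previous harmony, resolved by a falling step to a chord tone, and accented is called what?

Suspension.

Approach: by preparation — the pitch is first a chord tone, then held (tied or repeated) while the harmony changes under it. Departure: down by step. Metric position: strong.
A prepared dissonance that resolves downward by step — a suspension. (The same figure resolving upward would be a retardation.)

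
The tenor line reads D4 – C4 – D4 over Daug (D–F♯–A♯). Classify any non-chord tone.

C4 is a neighbor tone.

The harmony at that moment is D augmented triad (D, F♯, A♯); C4 is not a chord tone.
It is approached by step down from D4 and left by step up to D4.
Step away and step back to the same note — a neighbor tone (lower neighbor).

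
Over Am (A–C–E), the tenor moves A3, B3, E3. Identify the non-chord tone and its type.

B3 is an escape tone.

The harmony at that moment is A minor triad (A, C, E); B3 is not a chord tone.
It is approached by step up from A3 and left by leap down to E3.
Step in, leap out — an escape tone.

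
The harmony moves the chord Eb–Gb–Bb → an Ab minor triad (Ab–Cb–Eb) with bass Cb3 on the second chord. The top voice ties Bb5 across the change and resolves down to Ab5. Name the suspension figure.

At the second chord the bass is Cb3. The suspended Bb5 lies a seventh above the bass; after resolving down by step to Ab5, the interval above the bass becomes a sixth.
Suspension figures are named by those two intervals: 7–6.

7–6 suspension.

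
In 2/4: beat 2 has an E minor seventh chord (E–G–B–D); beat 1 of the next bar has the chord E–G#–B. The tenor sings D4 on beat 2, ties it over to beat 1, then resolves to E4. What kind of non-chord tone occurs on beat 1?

The harmony at that moment is E major triad (E, G#, B); D4 is not a chord tone.
It is held over (the same pitch as the preceding D4) and left by step up to E4.
Held over from the previous chord and resolving up by step — a retardation.

Retardation.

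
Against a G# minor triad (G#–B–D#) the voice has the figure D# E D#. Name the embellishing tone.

E is a neighbor tone.

The harmony at that moment is G# minor triad (G#, B, D#); E is not a chord tone.
It is approached by step up from D# and left by step down to D#.
Step away and step back to the same note — a neighbor tone (upper neighbor).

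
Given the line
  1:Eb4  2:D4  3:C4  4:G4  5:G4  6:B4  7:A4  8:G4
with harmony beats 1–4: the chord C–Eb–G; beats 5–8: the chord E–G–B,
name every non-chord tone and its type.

The harmony at that moment is C minor triad (C, Eb, G); D4 is not a chord tone.
It is approached by step down from Eb4 and left by step down to C4.
Step in, step out in the same direction — a passing tone.
The harmony at that moment is E minor triad (E, G, B); A4 is not a chord tone.
It is approached by step down from B4 and left by step down to G4.
Step in, step out in the same direction — a passing tone.

D4 (beat 2) — passing tone; A4 (beat 7) — passing tone.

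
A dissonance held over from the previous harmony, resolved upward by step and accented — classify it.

Approach: by preparation — the pitch is first a chord tone, then held (tied or repeated) while the harmony changes under it. Departure: up by step. Metric position: strong.
A prepared dissonance that resolves upward by step — a retardation. (The same figure resolving downward would be a suspension.)

Retardation.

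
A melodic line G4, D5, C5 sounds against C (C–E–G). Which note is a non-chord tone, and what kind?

The harmony at that moment is C major triad (C, E, G); D5 is not a chord tone.
It is approached by leap up from G4 and left by step down to C5.
Leap in, step out — an appoggiatura.

D5 is an appoggiatura.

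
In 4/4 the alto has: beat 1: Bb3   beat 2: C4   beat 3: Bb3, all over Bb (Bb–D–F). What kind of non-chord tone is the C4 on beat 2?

The harmony at that moment is Bb major triad (Bb, D, F); C4 is not a chord tone.
It is approached by step up from Bb3 and left by step down to Bb3.
Step away and step back to the same note — a neighbor tone (upper neighbor).

Upper neighbor tone.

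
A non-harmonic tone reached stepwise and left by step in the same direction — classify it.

Approach: by step. Departure: by step, continuing in the same direction.
Stepwise on both sides with no change of direction means the note fills in the space between two different chord tones — a passing tone. (Had it turned back to its starting note it would be a neighbor tone instead.)

Passing tone.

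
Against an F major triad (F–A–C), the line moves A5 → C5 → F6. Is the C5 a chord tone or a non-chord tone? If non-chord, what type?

Chord tone (the fifth of F major triad).

F major triad contains F, A, C; C is the fifth, so it is a chord tone.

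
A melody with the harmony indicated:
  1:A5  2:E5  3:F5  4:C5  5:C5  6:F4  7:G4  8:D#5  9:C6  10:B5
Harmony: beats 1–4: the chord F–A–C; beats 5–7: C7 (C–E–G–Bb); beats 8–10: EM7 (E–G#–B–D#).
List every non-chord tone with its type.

E5 (beat 2) — appoggiatura; F4 (beat 6) — appoggiatura; C6 (beat 9) — appoggiatura.

The harmony at that moment is F major triad (F, A, C); E5 is not a chord tone.
It is approached by leap down from A5 and left by step up to F5.
Leap in, step out — an appoggiatura.
The harmony at that moment is C dominant seventh chord (C, E, G, Bb); F4 is not a chord tone.
It is approached by leap down from C5 and left by step up to G4.
Leap in, step out — an appoggiatura.
The harmony at that moment is E major seventh chord (E, G#, B, D#); C6 is not a chord tone.
It is approached by leap up from D#5 and left by step down to B5.
Leap in, step out — an appoggiatura.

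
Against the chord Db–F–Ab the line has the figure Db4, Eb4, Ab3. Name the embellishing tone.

Eb4 is an escape tone.

The harmony at that moment is Db major triad (Db, F, Ab); Eb4 is not a chord tone.
It is approached by step up from Db4 and left by leap down to Ab3.
Step in, leap out — an escape tone.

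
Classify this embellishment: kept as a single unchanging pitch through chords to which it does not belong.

Approach: none. Departure: none — a single pitch is sustained while the chords change around it, passing through harmonies that do not contain it.
No melodic motion at all; the dissonance is created entirely by the moving harmonies against the stationary note — a pedal tone (pedal point).

Pedal tone.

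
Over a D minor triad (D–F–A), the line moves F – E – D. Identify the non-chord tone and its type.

E is a passing tone.

The harmony at that moment is D minor triad (D, F, A); E is not a chord tone.
It is approached by step down from F and left by step down to D.
Step in, step out in the same direction — a passing tone.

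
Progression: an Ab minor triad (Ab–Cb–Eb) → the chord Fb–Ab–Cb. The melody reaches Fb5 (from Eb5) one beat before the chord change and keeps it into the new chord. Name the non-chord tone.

The harmony at that moment is Ab minor triad (Ab, Cb, Eb); Fb5 is not a chord tone.
It is approached by step up from Eb5 and then sustained as the same pitch into the next harmony.
Arriving early and becoming a chord tone when the harmony changes — an anticipation.

Fb5 is an anticipation.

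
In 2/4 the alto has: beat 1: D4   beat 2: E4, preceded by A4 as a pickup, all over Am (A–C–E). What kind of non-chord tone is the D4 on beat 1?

Appoggiatura.

The harmony at that moment is A minor triad (A, C, E); D4 is not a chord tone.
It is approached by leap down from A4 and left by step up to E4.
Leap in, step out, metrically accented — an appoggiatura.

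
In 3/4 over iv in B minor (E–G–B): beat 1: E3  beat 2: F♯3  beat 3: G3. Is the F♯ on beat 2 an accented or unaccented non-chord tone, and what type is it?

The harmony at that moment is E minor triad (E, G, B); F♯3 is not a chord tone.
It is approached by step up from E3 and left by step up to G3.
Step in, step out in the same direction — a passing tone.
It falls on a weak beat, so it is unaccented.

Unaccented passing tone.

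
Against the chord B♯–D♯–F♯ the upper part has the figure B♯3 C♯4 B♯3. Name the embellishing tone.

The harmony at that moment is B♯ diminished triad (B♯, D♯, F♯); C♯4 is not a chord tone.
It is approached by step up from B♯3 and left by step down to B♯3.
Step away and step back to the same note — a neighbor tone (upper neighbor).

C♯4 is a neighbor tone.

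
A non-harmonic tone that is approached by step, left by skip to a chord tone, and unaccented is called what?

Approach: by step. Departure: by leap. Metric position: weak.
Step in, leap out, from a weak position — an escape tone (échappée). (It is the mirror image of the appoggiatura, which leaps in and steps out on a strong beat.)

Escape tone.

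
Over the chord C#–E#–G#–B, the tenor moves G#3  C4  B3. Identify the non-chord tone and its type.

The harmony at that moment is C# dominant seventh chord (C#, E#, G#, B); C4 is not a chord tone.
It is approached by leap up from G#3 and left by step down to B3.
Leap in, step out — an appoggiatura.

C4 is an appoggiatura.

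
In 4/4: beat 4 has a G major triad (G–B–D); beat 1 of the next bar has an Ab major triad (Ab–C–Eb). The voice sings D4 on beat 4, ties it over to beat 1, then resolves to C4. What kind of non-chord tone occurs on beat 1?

The harmony at that moment is Ab major triad (Ab, C, Eb); D4 is not a chord tone.
It is held over (the same pitch as the preceding D4) and left by step down to C4.
Held over from the previous chord and resolving down by step — a suspension.

Suspension.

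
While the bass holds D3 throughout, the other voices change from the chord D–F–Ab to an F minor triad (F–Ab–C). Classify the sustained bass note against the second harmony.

The harmony at that moment is F minor triad (F, Ab, C); D3 is not a chord tone.
It is held over (the same pitch as the preceding D3) and then sustained as the same pitch into the next harmony.
Sustained through a change of harmony — a pedal tone.

Pedal tone (pedal point).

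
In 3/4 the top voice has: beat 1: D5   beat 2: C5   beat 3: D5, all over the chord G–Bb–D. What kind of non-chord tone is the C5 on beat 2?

The harmony at that moment is G minor triad (G, Bb, D); C5 is not a chord tone.
It is approached by step down from D5 and left by step up to D5.
Step away and step back to the same note — a neighbor tone (lower neighbor).

Lower neighbor tone.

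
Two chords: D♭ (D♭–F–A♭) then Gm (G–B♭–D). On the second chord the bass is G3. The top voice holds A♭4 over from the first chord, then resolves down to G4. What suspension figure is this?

9–8 suspension.

At the second chord the bass is G3. The suspended A♭4 lies a ninth above the bass; after resolving down by step to G4, the interval above the bass becomes an octave.
Suspension figures are named by those two intervals: 9–8.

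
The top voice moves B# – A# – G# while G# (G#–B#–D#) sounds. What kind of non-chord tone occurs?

The harmony at that moment is G# major triad (G#, B#, D#); A# is not a chord tone.
It is approached by step down from B# and left by step down to G#.
Step in, step out in the same direction — a passing tone.

A# is a passing tone.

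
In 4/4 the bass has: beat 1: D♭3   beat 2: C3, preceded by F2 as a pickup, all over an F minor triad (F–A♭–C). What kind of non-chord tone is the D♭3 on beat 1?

Appoggiatura.

The harmony at that moment is F minor triad (F, A♭, C); D♭3 is not a chord tone.
It is approached by leap up from F2 and left by step down to C3.
Leap in, step out, metrically accented — an appoggiatura.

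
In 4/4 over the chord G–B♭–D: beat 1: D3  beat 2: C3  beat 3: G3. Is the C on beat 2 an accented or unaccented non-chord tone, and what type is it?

The harmony at that moment is G minor triad (G, B♭, D); C3 is not a chord tone.
It is approached by step down from D3 and left by leap up to G3.
Step in, leap out — an escape tone.
It falls on a weak beat, so it is unaccented.

Unaccented escape tone.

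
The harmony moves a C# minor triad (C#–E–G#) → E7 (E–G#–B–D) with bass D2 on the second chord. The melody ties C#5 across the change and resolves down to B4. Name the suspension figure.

7–6 suspension.

At the second chord the bass is D2. The suspended C#5 lies a seventh above the bass; after resolving down by step to B4, the interval above the bass becomes a sixth.
Suspension figures are named by those two intervals: 7–6.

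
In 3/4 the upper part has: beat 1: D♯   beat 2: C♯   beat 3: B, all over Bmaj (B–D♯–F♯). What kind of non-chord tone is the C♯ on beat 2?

Passing tone.

The harmony at that moment is B major triad (B, D♯, F♯); C♯ is not a chord tone.
It is approached by step down from D♯ and left by step down to B.
Step in, step out in the same direction — a passing tone.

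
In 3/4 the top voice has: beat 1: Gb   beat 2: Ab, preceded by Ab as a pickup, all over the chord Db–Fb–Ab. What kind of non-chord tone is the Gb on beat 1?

Lower neighbor tone.

The harmony at that moment is Db minor triad (Db, Fb, Ab); Gb is not a chord tone.
It is approached by step down from Ab and left by step up to Ab.
Step away and step back to the same note — a neighbor tone (lower neighbor).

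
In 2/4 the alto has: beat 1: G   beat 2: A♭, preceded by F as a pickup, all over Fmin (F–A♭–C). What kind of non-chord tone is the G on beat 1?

The harmony at that moment is F minor triad (F, A♭, C); G is not a chord tone.
It is approached by step up from F and left by step up to A♭.
Step in, step out in the same direction — a passing tone.

Passing tone.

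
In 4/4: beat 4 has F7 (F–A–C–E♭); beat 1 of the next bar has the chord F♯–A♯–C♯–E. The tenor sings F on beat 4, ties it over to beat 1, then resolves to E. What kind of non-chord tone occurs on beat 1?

The harmony at that moment is F♯ dominant seventh chord (F♯, A♯, C♯, E); F is not a chord tone.
It is held over (the same pitch as the preceding F) and left by step down to E.
Held over from the previous chord and resolving down by step — a suspension.

Suspension.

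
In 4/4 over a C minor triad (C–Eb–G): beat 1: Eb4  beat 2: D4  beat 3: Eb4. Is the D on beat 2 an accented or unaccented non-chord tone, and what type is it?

Unaccented neighbor tone.

The harmony at that moment is C minor triad (C, Eb, G); D4 is not a chord tone.
It is approached by step down from Eb4 and left by step up to Eb4.
Step away and step back to the same note — a neighbor tone (lower neighbor).
It falls on a weak beat, so it is unaccented.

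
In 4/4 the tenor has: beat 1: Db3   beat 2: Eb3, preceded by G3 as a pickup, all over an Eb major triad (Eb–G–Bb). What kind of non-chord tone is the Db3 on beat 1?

The harmony at that moment is Eb major triad (Eb, G, Bb); Db3 is not a chord tone.
It is approached by leap down from G3 and left by step up to Eb3.
Leap in, step out, metrically accented — an appoggiatura.

Appoggiatura.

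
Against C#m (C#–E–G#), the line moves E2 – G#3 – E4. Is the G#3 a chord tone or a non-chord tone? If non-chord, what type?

Chord tone (the fifth of C# minor triad).

C# minor triad contains C#, E, G#; G# is the fifth, so it is a chord tone.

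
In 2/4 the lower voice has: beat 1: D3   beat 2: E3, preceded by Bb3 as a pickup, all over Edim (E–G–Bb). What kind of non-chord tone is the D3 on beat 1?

The harmony at that moment is E diminished triad (E, G, Bb); D3 is not a chord tone.
It is approached by leap down from Bb3 and left by step up to E3.
Leap in, step out, metrically accented — an appoggiatura.

Appoggiatura.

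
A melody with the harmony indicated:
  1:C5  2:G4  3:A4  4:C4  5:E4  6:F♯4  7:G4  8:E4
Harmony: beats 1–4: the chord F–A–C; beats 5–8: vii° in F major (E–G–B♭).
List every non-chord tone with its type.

G4 (beat 2) — appoggiatura; F♯4 (beat 6) — passing tone.

The harmony at that moment is F major triad (F, A, C); G4 is not a chord tone.
It is approached by leap down from C5 and left by step up to A4.
Leap in, step out — an appoggiatura.
The harmony at that moment is E diminished triad (E, G, B♭); F♯4 is not a chord tone.
It is approached by step up from E4 and left by step up to G4.
Step in, step out in the same direction — a passing tone.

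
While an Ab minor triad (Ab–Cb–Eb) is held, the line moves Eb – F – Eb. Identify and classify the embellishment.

F is a neighbor tone.

The harmony at that moment is Ab minor triad (Ab, Cb, Eb); F is not a chord tone.
It is approached by step up from Eb and left by step down to Eb.
Step away and step back to the same note — a neighbor tone (upper neighbor).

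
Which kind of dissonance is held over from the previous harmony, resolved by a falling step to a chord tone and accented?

Approach: by preparation — the pitch is first a chord tone, then held (tied or repeated) while the harmony changes under it. Departure: down by step. Metric position: strong.
A prepared dissonance that resolves downward by step — a suspension. (The same figure resolving upward would be a retardation.)

Suspension.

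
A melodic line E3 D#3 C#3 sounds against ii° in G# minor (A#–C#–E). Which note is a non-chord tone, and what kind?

The harmony at that moment is A# diminished triad (A#, C#, E); D#3 is not a chord tone.
It is approached by step down from E3 and left by step down to C#3.
Step in, step out in the same direction — a passing tone.

D#3 is a passing tone.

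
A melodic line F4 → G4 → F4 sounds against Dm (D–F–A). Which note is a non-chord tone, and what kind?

The harmony at that moment is D minor triad (D, F, A); G4 is not a chord tone.
It is approached by step up from F4 and left by step down to F4.
Step away and step back to the same note — a neighbor tone (upper neighbor).

G4 is a neighbor tone.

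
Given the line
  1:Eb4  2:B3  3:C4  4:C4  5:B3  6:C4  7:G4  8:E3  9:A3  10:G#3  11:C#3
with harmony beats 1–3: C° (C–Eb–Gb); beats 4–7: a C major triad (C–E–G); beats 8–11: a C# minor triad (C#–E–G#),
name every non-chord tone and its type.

B3 (beat 2) — appoggiatura; B3 (beat 5) — neighbor tone; A3 (beat 9) — appoggiatura.

The harmony at that moment is C diminished triad (C, Eb, Gb); B3 is not a chord tone.
It is approached by leap down from Eb4 and left by step up to C4.
Leap in, step out — an appoggiatura.
The harmony at that moment is C major triad (C, E, G); B3 is not a chord tone.
It is approached by step down from C4 and left by step up to C4.
Step away and step back to the same note — a neighbor tone (lower neighbor).
The harmony at that moment is C# minor triad (C#, E, G#); A3 is not a chord tone.
It is approached by leap up from E3 and left by step down to G#3.
Leap in, step out — an appoggiatura.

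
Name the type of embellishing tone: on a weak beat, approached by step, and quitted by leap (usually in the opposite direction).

Escape tone.

Approach: by step. Departure: by leap. Metric position: weak.
Step in, leap out, from a weak position — an escape tone (échappée). (It is the mirror image of the appoggiatura, which leaps in and steps out on a strong beat.)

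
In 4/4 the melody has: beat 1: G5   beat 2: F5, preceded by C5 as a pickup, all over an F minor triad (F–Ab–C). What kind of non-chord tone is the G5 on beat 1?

The harmony at that moment is F minor triad (F, Ab, C); G5 is not a chord tone.
It is approached by leap up from C5 and left by step down to F5.
Leap in, step out, metrically accented — an appoggiatura.

Appoggiatura.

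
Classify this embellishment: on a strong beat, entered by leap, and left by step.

Approach: by leap. Departure: by step. Metric position: strong.
Leap in, step out, in a metrically strong position — an appoggiatura. (It is the mirror image of the escape tone, which steps in and leaps out from a weak position.)

Appoggiatura.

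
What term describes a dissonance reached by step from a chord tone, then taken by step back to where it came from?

Approach: by step. Departure: by step in the opposite direction, back to the starting pitch.
Stepwise on both sides but reversing to return to the same chord tone — a neighbor tone. (Had it continued onward in the same direction it would be a passing tone instead.)

Neighbor tone.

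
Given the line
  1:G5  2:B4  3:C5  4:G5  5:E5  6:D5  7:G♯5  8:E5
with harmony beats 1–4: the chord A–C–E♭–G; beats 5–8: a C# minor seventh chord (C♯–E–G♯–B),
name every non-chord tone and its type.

B4 (beat 2) — appoggiatura; D5 (beat 6) — escape tone.

The harmony at that moment is A half-diminished seventh chord (A, C, E♭, G); B4 is not a chord tone.
It is approached by leap down from G5 and left by step up to C5.
Leap in, step out — an appoggiatura.
The harmony at that moment is C♯ minor seventh chord (C♯, E, G♯, B); D5 is not a chord tone.
It is approached by step down from E5 and left by leap up to G♯5.
Step in, leap out — an escape tone.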